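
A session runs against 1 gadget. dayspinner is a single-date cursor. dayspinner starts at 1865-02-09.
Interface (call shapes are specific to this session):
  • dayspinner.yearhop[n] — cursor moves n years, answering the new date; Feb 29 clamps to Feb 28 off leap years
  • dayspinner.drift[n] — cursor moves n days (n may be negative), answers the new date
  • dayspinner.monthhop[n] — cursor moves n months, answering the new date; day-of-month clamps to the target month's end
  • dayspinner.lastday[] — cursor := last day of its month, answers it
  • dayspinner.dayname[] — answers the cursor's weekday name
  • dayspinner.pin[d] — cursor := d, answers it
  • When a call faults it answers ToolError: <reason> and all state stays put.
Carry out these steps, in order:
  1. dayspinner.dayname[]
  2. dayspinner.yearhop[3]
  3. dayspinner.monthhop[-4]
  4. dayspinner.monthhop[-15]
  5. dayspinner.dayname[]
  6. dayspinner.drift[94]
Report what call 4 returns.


==> dayname()
<== Thursday
==> yearhop(n: 3)
<== 1868-02-09
==> monthhop(n: -4)
<== 1867-10-09
==> monthhop(n: -15)
<== 1866-07-09
==> dayname()
<== Monday
==> drift(n: 94)
<== 1866-10-11

Answer: 1866-07-09


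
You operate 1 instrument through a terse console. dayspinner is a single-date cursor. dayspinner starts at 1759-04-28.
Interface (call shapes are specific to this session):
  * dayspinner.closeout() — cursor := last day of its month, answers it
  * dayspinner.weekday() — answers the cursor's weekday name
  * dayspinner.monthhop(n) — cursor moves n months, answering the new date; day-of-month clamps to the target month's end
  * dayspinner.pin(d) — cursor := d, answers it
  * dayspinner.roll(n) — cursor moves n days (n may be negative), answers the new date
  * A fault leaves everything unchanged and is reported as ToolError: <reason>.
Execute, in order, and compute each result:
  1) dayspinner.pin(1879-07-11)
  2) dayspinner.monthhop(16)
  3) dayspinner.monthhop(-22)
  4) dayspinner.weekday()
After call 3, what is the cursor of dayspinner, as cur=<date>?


% dayspinner.pin d: 1879-07-11
= 1879-07-11
% dayspinner.monthhop n: 16
= 1880-11-11
% dayspinner.monthhop n: -22
= 1879-01-11
% dayspinner.weekday
= Saturday

Answer: cur=1879-01-11


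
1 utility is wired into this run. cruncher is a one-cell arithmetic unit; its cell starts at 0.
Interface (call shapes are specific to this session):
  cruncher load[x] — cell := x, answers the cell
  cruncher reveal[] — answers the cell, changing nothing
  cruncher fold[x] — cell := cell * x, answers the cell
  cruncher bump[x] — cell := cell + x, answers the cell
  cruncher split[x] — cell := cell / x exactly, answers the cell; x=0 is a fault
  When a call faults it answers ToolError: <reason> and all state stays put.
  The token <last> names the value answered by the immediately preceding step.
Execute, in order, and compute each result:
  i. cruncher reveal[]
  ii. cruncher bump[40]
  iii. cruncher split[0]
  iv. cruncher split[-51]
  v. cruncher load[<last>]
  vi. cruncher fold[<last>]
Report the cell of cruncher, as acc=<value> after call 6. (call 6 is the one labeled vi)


-- cruncher reveal() : 0
-- cruncher bump(x='40') : 40
-- cruncher split(x='0') : ToolError: division by zero
-- cruncher split(x='-51') : -40/51
-- cruncher load(x='<last>') : -40/51
-- cruncher fold(x='<last>') : 1600/2601

Answer: acc=1600/2601


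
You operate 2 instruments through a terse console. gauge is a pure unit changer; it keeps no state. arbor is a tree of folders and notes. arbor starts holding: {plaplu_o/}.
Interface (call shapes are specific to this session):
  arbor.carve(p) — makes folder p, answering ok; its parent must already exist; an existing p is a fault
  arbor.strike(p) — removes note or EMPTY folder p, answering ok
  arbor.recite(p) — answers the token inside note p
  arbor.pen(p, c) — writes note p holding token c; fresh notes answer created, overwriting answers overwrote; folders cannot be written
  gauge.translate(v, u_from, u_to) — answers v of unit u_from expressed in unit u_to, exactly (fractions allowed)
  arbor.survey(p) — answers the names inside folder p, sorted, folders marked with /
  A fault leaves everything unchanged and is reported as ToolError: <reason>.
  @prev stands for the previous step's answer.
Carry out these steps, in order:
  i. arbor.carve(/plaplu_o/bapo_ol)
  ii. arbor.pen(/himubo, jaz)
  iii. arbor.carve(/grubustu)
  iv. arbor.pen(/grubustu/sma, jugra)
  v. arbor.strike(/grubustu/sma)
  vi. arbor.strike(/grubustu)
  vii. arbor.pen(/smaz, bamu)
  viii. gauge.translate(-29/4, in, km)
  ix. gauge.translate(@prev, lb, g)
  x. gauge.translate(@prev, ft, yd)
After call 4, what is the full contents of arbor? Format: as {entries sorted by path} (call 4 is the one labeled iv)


Answer: {grubustu/, grubustu/sma=jugra, himubo=jaz, plaplu_o/, plaplu_o/bapo_ol/}

Derivation:
[in] arbor.carve p→/plaplu_o/bapo_ol
[out] ok
[in] arbor.pen p→/himubo c→jaz
[out] created
[in] arbor.carve p→/grubustu
[out] ok
[in] arbor.pen p→/grubustu/sma c→jugra
[out] created
[in] arbor.strike p→/grubustu/sma
[out] ok
[in] arbor.strike p→/grubustu
[out] ok
[in] arbor.pen p→/smaz c→bamu
[out] created
[in] gauge.translate v→-29/4 u_from→in u_to→km
[out] -3683/20000000
[in] gauge.translate v→@prev u_from→lb u_to→g
[out] -167058069871/2000000000000
[in] gauge.translate v→@prev u_from→ft u_to→yd
[out] -167058069871/6000000000000


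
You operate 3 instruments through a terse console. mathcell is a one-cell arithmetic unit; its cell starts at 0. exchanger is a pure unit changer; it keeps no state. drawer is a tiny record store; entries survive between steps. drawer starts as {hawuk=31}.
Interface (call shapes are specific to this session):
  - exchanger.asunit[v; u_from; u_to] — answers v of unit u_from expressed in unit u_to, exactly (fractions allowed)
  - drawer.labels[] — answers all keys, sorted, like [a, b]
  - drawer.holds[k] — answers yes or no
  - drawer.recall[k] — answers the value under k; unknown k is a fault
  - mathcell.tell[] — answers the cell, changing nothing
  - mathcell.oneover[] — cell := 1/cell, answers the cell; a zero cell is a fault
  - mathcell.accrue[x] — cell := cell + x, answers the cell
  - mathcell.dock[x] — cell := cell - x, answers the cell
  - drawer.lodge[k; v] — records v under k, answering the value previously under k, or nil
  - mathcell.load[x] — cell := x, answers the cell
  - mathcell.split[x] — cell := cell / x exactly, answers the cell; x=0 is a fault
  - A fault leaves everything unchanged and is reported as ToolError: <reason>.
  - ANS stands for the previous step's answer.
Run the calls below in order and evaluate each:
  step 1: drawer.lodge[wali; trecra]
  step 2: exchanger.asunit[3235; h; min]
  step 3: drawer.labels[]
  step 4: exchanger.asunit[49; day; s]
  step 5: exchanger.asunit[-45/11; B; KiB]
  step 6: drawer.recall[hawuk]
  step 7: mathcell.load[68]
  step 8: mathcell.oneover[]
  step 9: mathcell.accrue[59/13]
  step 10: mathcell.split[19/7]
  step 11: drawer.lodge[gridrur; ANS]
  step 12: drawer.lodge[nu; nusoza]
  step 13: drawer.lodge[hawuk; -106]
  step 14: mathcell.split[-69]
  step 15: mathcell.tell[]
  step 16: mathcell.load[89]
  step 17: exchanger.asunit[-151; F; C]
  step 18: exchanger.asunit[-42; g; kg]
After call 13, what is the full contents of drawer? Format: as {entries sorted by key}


>> drawer.lodge(k=wali, v=trecra)
<< nil
>> exchanger.asunit(v=3235, u_from=h, u_to=min)
<< 194100
>> drawer.labels()
<< [hawuk, wali]
>> exchanger.asunit(v=49, u_from=day, u_to=s)
<< 4233600
>> exchanger.asunit(v=-45/11, u_from=B, u_to=KiB)
<< -45/11264
>> drawer.recall(k=hawuk)
<< 31
>> mathcell.load(x=68)
<< 68
>> mathcell.oneover()
<< 1/68
>> mathcell.accrue(x=59/13)
<< 4025/884
>> mathcell.split(x=19/7)
<< 28175/16796
>> drawer.lodge(k=gridrur, v=ANS)
<< nil
>> drawer.lodge(k=nu, v=nusoza)
<< nil
>> drawer.lodge(k=hawuk, v=-106)
<< 31
>> mathcell.split(x=-69)
<< -1225/50388
>> mathcell.tell()
<< -1225/50388
>> mathcell.load(x=89)
<< 89
>> exchanger.asunit(v=-151, u_from=F, u_to=C)
<< -305/3
>> exchanger.asunit(v=-42, u_from=g, u_to=kg)
<< -21/500

Answer: {gridrur=28175/16796, hawuk=-106, nu=nusoza, wali=trecra}


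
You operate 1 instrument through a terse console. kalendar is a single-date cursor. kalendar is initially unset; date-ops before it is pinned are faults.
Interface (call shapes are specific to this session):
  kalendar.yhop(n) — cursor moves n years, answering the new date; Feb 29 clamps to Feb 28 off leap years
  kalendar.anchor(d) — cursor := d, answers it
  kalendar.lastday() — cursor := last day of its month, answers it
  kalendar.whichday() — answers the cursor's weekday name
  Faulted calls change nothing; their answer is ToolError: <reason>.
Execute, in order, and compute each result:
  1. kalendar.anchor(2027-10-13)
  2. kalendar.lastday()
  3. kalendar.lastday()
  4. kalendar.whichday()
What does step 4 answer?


Answer: Sunday

Derivation:
Then kalendar.anchor(2027-10-13), giving 2027-10-13.
Calling kalendar.lastday, giving 2027-10-31.
Calling kalendar.lastday, → 2027-10-31.
Invoking kalendar.whichday(), and see Sunday.


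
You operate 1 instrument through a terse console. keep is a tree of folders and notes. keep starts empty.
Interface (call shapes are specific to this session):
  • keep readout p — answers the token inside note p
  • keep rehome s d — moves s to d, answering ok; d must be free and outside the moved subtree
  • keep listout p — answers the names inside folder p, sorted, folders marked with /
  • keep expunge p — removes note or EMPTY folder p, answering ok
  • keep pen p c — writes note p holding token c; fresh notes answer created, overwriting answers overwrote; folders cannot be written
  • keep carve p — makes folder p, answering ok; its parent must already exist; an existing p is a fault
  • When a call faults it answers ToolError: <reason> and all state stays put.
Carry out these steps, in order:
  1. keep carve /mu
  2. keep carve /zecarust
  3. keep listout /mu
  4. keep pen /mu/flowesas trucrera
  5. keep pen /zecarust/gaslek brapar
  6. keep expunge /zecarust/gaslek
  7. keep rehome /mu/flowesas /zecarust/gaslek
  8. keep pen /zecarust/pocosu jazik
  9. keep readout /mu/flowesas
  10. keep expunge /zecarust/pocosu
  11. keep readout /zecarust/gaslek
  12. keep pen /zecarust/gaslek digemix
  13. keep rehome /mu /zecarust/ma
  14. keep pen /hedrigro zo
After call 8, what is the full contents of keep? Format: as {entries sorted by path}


Answer: {mu/, zecarust/, zecarust/gaslek=trucrera, zecarust/pocosu=jazik}

Derivation:
>> keep carve(/mu)
<< ok
>> keep carve(/zecarust)
<< ok
>> keep listout(/mu)
<< []
>> keep pen(/mu/flowesas, trucrera)
<< created
>> keep pen(/zecarust/gaslek, brapar)
<< created
>> keep expunge(/zecarust/gaslek)
<< ok
>> keep rehome(/mu/flowesas, /zecarust/gaslek)
<< ok
>> keep pen(/zecarust/pocosu, jazik)
<< created
>> keep readout(/mu/flowesas)
<< ToolError: not found
>> keep expunge(/zecarust/pocosu)
<< ok
>> keep readout(/zecarust/gaslek)
<< trucrera
>> keep pen(/zecarust/gaslek, digemix)
<< overwrote
>> keep rehome(/mu, /zecarust/ma)
<< ok
>> keep pen(/hedrigro, zo)
<< created


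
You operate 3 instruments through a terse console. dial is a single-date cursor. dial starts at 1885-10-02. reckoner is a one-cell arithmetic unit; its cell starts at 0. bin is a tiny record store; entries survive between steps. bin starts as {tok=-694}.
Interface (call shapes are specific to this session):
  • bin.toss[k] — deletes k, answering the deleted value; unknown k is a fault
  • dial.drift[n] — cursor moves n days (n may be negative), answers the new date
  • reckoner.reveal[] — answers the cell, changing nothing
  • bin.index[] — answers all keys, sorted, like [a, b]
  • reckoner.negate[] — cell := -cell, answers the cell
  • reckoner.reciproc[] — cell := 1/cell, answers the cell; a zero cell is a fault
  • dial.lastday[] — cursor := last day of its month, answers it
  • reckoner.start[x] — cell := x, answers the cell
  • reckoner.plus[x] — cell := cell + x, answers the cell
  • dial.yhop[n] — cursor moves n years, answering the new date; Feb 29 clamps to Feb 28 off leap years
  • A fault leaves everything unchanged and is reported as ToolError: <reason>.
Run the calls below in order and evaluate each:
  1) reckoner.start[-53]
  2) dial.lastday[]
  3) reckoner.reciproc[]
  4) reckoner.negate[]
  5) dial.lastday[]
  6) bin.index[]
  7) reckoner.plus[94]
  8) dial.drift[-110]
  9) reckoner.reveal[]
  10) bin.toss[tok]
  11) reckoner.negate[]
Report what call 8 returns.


Now I run reckoner.start with -53, giving -53.
I use dial.lastday(), giving 1885-10-31.
Now I run reckoner.reciproc, → -1/53.
I use reckoner.negate(), yielding 1/53.
Now I run dial.lastday, — result: 1885-10-31.
Using bin.index, and see [tok].
I invoke reckoner.plus with 94, and get 4983/53.
Using dial.drift with -110, and see 1885-07-13.
I use reckoner.reveal(), yielding 4983/53.
Invoking bin.toss with tok, and observe -694.
I invoke reckoner.negate, and see -4983/53.

Answer: 1885-07-13


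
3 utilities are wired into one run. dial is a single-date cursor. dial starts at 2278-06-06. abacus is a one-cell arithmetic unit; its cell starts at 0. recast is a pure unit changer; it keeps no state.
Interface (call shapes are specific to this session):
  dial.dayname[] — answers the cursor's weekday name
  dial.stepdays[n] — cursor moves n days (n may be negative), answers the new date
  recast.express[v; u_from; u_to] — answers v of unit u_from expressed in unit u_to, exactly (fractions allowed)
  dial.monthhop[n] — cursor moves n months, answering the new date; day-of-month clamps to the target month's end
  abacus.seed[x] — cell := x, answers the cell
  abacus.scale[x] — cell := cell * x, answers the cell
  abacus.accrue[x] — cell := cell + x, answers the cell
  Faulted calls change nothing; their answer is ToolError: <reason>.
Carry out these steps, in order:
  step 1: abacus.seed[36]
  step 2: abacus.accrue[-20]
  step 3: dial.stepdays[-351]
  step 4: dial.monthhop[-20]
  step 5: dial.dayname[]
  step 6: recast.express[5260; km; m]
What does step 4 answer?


Answer: 2275-10-20

Derivation:
·→ abacus.seed(36)
·← 36
·→ abacus.accrue(-20)
·← 16
·→ dial.stepdays(-351)
·← 2277-06-20
·→ dial.monthhop(-20)
·← 2275-10-20
·→ dial.dayname()
·← Wednesday
·→ recast.express(5260, km, m)
·← 5260000


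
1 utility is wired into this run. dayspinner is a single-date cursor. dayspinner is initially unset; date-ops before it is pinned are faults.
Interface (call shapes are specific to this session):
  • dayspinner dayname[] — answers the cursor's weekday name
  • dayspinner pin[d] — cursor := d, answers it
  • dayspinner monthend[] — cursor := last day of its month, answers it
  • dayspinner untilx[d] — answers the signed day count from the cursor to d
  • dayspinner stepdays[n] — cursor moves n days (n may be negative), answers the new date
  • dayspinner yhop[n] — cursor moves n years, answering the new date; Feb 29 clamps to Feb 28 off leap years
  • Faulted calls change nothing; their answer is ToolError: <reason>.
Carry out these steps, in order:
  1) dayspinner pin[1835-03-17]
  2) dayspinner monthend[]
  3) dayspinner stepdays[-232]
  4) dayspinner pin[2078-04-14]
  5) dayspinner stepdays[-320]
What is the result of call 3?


$ dayspinner pin 1835-03-17
[out] 1835-03-17
$ dayspinner monthend
[out] 1835-03-31
$ dayspinner stepdays -232
[out] 1834-08-11
$ dayspinner pin 2078-04-14
[out] 2078-04-14
$ dayspinner stepdays -320
[out] 2077-05-29

Answer: 1834-08-11


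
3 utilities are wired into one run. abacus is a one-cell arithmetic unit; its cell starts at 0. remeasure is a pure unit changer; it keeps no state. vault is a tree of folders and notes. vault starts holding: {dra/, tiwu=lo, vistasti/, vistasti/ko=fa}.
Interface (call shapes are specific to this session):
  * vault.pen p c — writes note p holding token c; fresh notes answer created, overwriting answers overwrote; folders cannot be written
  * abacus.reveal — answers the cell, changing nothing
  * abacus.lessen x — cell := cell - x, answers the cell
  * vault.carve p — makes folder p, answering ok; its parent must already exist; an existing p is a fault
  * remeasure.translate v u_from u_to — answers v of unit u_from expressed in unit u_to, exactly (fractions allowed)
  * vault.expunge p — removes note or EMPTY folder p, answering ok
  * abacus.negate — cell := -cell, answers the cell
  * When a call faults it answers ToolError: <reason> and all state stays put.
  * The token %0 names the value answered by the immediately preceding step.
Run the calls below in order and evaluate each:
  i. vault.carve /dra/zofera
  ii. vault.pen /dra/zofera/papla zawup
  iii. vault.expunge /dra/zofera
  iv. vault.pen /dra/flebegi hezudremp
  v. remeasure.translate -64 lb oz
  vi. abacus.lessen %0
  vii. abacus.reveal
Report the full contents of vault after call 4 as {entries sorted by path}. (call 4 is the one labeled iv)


~$ carve p=/dra/zofera
  ok
~$ pen p=/dra/zofera/papla c=zawup
  created
~$ expunge p=/dra/zofera
  ToolError: not empty
~$ pen p=/dra/flebegi c=hezudremp
  created
~$ translate v=-64 u_from=lb u_to=oz
  -1024
~$ lessen x=%0
  1024
~$ reveal
  1024

Answer: {dra/, dra/flebegi=hezudremp, dra/zofera/, dra/zofera/papla=zawup, tiwu=lo, vistasti/, vistasti/ko=fa}


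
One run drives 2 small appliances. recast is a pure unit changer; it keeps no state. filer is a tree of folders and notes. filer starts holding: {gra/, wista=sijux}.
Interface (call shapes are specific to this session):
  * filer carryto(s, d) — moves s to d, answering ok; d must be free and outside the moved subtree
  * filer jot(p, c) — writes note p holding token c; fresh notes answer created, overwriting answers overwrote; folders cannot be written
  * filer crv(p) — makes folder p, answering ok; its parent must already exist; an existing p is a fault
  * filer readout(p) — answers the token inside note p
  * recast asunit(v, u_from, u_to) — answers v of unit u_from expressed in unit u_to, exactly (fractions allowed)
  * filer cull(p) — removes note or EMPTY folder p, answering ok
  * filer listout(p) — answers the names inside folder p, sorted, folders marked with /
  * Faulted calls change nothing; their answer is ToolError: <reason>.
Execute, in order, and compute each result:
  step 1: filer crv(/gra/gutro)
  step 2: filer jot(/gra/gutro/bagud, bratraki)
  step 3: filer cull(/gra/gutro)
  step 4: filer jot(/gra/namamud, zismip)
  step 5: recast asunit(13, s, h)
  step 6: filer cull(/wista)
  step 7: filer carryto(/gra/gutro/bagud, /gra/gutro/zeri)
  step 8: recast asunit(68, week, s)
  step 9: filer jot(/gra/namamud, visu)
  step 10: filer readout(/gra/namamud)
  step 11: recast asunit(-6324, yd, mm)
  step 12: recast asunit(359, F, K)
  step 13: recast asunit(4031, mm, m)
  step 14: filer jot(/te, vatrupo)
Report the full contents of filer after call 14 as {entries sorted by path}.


Act: filer crv[p='/gra/gutro']
Obs: ok
Act: filer jot[p='/gra/gutro/bagud'; c='bratraki']
Obs: created
Act: filer cull[p='/gra/gutro']
Obs: ToolError: not empty
Act: filer jot[p='/gra/namamud'; c='zismip']
Obs: created
Act: recast asunit[v='13'; u_from='s'; u_to='h']
Obs: 13/3600
Act: filer cull[p='/wista']
Obs: ok
Act: filer carryto[s='/gra/gutro/bagud'; d='/gra/gutro/zeri']
Obs: ok
Act: recast asunit[v='68'; u_from='week'; u_to='s']
Obs: 41126400
Act: filer jot[p='/gra/namamud'; c='visu']
Obs: overwrote
Act: filer readout[p='/gra/namamud']
Obs: visu
Act: recast asunit[v='-6324'; u_from='yd'; u_to='mm']
Obs: -28913328/5
Act: recast asunit[v='359'; u_from='F'; u_to='K']
Obs: 27289/60
Act: recast asunit[v='4031'; u_from='mm'; u_to='m']
Obs: 4031/1000
Act: filer jot[p='/te'; c='vatrupo']
Obs: created

Answer: {gra/, gra/gutro/, gra/gutro/zeri=bratraki, gra/namamud=visu, te=vatrupo}


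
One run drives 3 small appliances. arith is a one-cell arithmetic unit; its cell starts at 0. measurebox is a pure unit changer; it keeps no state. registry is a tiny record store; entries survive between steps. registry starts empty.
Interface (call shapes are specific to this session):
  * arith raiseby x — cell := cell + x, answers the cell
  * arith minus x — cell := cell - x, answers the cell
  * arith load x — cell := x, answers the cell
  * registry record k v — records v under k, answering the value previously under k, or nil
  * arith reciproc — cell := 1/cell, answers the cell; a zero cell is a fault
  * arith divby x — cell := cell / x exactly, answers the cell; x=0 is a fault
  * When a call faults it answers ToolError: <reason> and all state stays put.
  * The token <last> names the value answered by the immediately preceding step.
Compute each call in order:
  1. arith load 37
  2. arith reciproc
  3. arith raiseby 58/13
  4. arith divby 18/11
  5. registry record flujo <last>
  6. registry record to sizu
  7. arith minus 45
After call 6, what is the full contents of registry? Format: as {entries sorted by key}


Answer: {flujo=23749/8658, to=sizu}

Derivation:
Act: arith load[x='37']
Obs: 37
Act: arith reciproc[]
Obs: 1/37
Act: arith raiseby[x='58/13']
Obs: 2159/481
Act: arith divby[x='18/11']
Obs: 23749/8658
Act: registry record[k='flujo'; v='<last>']
Obs: nil
Act: registry record[k='to'; v='sizu']
Obs: nil
Act: arith minus[x='45']
Obs: -365861/8658


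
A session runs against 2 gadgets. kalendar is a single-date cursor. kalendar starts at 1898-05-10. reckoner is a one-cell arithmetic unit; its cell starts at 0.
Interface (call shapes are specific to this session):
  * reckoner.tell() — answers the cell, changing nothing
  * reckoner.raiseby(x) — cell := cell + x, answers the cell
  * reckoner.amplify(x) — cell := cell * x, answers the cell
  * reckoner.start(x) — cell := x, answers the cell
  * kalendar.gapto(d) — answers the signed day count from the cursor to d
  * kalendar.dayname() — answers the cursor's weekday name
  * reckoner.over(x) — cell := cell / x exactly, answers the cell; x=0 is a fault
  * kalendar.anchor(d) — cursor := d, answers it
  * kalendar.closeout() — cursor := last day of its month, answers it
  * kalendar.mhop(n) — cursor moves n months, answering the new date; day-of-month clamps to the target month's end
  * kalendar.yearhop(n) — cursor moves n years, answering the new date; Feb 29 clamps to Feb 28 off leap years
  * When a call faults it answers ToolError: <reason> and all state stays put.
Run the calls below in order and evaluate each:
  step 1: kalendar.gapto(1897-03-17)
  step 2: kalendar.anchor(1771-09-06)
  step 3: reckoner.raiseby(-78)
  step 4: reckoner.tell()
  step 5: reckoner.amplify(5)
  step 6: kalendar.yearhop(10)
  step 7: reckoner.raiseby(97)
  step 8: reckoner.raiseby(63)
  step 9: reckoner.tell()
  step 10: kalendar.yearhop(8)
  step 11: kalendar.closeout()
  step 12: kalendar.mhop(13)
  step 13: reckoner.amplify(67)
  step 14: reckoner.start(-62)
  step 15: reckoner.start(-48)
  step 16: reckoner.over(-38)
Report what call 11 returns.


Act: gapto[d=1897-03-17]
Obs: -419
Act: anchor[d=1771-09-06]
Obs: 1771-09-06
Act: raiseby[x=-78]
Obs: -78
Act: tell[]
Obs: -78
Act: amplify[x=5]
Obs: -390
Act: yearhop[n=10]
Obs: 1781-09-06
Act: raiseby[x=97]
Obs: -293
Act: raiseby[x=63]
Obs: -230
Act: tell[]
Obs: -230
Act: yearhop[n=8]
Obs: 1789-09-06
Act: closeout[]
Obs: 1789-09-30
Act: mhop[n=13]
Obs: 1790-10-30
Act: amplify[x=67]
Obs: -15410
Act: start[x=-62]
Obs: -62
Act: start[x=-48]
Obs: -48
Act: over[x=-38]
Obs: 24/19

Answer: 1789-09-30


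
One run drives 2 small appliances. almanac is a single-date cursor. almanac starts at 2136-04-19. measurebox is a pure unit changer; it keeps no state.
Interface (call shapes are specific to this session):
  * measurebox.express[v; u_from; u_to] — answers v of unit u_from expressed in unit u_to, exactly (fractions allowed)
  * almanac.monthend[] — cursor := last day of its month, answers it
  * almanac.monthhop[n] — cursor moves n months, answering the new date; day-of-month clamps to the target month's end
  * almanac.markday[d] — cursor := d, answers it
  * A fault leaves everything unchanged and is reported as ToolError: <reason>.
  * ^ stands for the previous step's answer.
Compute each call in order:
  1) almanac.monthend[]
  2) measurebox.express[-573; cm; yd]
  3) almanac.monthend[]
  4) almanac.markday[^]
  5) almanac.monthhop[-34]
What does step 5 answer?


>>> monthend
= 2136-04-30
>>> express v→-573 u_from→cm u_to→yd
= -4775/762
>>> monthend
= 2136-04-30
>>> markday d→^
= 2136-04-30
>>> monthhop n→-34
= 2133-06-30

Answer: 2133-06-30


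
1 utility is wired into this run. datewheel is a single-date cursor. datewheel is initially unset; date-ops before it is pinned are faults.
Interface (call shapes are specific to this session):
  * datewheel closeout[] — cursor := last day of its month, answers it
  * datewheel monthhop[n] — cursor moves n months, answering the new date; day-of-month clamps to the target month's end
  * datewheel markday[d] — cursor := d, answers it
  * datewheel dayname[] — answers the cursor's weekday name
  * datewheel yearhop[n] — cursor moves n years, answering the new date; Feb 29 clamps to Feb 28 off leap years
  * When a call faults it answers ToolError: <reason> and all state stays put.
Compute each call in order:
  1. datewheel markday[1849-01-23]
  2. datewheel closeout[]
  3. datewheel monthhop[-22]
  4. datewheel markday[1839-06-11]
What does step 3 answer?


I invoke datewheel markday passing d→1849-01-23, giving 1849-01-23.
Invoking datewheel closeout, and observe 1849-01-31.
Then datewheel monthhop passing n→-22: 1847-03-31.
Next I call datewheel markday passing d→1839-06-11, which returns 1839-06-11.

Answer: 1847-03-31


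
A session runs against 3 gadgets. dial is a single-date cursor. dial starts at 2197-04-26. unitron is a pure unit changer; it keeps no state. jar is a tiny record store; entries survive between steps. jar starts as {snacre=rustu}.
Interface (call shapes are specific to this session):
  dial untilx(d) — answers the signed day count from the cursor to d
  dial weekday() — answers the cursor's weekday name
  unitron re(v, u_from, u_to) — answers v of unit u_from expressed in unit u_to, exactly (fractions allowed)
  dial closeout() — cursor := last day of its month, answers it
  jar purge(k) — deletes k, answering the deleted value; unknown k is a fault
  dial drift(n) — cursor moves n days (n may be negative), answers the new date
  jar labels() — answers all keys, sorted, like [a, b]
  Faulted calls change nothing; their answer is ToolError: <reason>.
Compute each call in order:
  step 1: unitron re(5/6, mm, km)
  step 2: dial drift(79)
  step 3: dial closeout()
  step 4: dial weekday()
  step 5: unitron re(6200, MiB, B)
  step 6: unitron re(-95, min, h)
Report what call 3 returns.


Answer: 2197-07-31

Derivation:
Act: unitron re[v='5/6'; u_from='mm'; u_to='km']
Obs: 1/1200000
Act: dial drift[n='79']
Obs: 2197-07-14
Act: dial closeout[]
Obs: 2197-07-31
Act: dial weekday[]
Obs: Monday
Act: unitron re[v='6200'; u_from='MiB'; u_to='B']
Obs: 6501171200
Act: unitron re[v='-95'; u_from='min'; u_to='h']
Obs: -19/12


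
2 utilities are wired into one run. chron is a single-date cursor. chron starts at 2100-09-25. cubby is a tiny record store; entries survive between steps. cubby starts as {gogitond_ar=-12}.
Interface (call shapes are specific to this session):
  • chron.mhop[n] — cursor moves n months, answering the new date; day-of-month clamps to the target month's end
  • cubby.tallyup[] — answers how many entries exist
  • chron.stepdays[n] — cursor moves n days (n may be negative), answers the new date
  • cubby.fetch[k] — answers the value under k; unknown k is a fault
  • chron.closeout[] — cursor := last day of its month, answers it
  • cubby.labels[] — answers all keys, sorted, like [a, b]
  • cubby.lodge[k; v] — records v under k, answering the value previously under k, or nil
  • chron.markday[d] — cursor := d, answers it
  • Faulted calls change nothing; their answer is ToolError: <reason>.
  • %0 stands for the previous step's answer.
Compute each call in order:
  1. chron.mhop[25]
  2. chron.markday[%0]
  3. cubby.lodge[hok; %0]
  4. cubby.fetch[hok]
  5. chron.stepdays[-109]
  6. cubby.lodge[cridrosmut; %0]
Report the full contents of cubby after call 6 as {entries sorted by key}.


Answer: {cridrosmut=2102-07-08, gogitond_ar=-12, hok=2102-10-25}

Derivation:
Next I call chron.mhop passing n='25': 2102-10-25.
I call chron.markday passing d='%0', yielding 2102-10-25.
Now I run cubby.lodge passing k='hok', v='%0', — result: nil.
Now I run cubby.fetch passing k='hok', yielding 2102-10-25.
I call chron.stepdays passing n='-109', yielding 2102-07-08.
I call cubby.lodge passing k='cridrosmut', v='%0', and see nil.


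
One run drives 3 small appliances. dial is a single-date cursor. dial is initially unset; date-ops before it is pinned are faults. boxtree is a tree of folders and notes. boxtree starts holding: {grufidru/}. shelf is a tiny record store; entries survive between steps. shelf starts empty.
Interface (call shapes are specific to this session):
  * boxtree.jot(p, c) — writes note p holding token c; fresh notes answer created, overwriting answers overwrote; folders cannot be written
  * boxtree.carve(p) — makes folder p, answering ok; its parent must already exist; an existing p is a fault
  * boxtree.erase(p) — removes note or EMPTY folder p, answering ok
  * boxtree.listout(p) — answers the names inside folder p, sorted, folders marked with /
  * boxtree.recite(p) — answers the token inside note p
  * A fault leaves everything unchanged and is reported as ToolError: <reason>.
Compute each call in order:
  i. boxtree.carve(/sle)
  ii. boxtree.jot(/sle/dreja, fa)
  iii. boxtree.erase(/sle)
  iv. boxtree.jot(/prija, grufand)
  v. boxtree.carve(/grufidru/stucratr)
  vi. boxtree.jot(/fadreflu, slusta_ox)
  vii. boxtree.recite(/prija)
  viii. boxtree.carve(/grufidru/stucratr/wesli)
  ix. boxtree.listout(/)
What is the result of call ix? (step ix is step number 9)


Answer: [fadreflu, grufidru/, prija, sle/]

Derivation:
# boxtree.carve(/sle) -> ok
# boxtree.jot(/sle/dreja, fa) -> created
# boxtree.erase(/sle) -> ToolError: not empty
# boxtree.jot(/prija, grufand) -> created
# boxtree.carve(/grufidru/stucratr) -> ok
# boxtree.jot(/fadreflu, slusta_ox) -> created
# boxtree.recite(/prija) -> grufand
# boxtree.carve(/grufidru/stucratr/wesli) -> ok
# boxtree.listout(/) -> [fadreflu, grufidru/, prija, sle/]


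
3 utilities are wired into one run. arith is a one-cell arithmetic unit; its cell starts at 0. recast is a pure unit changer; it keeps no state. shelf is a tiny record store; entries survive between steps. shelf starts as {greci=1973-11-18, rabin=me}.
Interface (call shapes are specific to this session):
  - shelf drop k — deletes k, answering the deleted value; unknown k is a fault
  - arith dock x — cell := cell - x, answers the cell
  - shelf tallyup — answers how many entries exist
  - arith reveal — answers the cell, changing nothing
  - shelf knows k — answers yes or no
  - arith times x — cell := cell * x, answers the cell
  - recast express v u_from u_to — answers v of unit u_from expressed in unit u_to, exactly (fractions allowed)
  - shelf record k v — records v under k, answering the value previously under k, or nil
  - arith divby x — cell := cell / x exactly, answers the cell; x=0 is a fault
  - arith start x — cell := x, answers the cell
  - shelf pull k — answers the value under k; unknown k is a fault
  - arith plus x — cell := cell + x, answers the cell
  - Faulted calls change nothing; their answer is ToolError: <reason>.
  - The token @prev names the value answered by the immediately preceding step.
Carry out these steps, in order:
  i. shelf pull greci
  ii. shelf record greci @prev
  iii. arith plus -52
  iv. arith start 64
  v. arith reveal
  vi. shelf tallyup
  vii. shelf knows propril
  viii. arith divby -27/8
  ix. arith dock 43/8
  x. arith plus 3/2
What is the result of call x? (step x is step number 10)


Answer: -4933/216

Derivation:
I use shelf pull on greci, → 1973-11-18.
Now I run shelf record on greci, @prev, which returns 1973-11-18.
I use arith plus on -52, and get -52.
I run arith start on 64, and observe 64.
Next I call arith reveal(), yielding 64.
Invoking shelf tallyup(), which returns 2.
Then shelf knows on propril, and get no.
Then arith divby on -27/8, giving -512/27.
Next I call arith dock on 43/8, giving -5257/216.
Now I run arith plus on 3/2, and see -4933/216.


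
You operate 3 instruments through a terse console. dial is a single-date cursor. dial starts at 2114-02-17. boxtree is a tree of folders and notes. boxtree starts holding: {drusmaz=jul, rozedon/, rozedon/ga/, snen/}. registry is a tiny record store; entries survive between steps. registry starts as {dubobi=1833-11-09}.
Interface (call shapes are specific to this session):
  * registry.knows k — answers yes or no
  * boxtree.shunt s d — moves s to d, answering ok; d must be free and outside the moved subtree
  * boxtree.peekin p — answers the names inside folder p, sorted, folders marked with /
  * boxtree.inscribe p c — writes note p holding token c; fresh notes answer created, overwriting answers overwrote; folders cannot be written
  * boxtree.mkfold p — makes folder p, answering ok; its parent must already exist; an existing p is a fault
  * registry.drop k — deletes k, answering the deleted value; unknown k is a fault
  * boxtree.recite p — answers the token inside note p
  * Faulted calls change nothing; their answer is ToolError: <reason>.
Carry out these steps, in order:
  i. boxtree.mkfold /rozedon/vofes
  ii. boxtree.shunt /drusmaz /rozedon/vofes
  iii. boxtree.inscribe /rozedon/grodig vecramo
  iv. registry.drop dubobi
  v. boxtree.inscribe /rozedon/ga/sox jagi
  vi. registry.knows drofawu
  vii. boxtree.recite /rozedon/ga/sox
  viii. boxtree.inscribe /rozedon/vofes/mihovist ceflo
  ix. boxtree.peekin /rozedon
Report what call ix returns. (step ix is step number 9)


>> mkfold(p='/rozedon/vofes')
<< ok
>> shunt(s='/drusmaz', d='/rozedon/vofes')
<< ToolError: exists
>> inscribe(p='/rozedon/grodig', c='vecramo')
<< created
>> drop(k='dubobi')
<< 1833-11-09
>> inscribe(p='/rozedon/ga/sox', c='jagi')
<< created
>> knows(k='drofawu')
<< no
>> recite(p='/rozedon/ga/sox')
<< jagi
>> inscribe(p='/rozedon/vofes/mihovist', c='ceflo')
<< created
>> peekin(p='/rozedon')
<< [ga/, grodig, vofes/]

Answer: [ga/, grodig, vofes/]


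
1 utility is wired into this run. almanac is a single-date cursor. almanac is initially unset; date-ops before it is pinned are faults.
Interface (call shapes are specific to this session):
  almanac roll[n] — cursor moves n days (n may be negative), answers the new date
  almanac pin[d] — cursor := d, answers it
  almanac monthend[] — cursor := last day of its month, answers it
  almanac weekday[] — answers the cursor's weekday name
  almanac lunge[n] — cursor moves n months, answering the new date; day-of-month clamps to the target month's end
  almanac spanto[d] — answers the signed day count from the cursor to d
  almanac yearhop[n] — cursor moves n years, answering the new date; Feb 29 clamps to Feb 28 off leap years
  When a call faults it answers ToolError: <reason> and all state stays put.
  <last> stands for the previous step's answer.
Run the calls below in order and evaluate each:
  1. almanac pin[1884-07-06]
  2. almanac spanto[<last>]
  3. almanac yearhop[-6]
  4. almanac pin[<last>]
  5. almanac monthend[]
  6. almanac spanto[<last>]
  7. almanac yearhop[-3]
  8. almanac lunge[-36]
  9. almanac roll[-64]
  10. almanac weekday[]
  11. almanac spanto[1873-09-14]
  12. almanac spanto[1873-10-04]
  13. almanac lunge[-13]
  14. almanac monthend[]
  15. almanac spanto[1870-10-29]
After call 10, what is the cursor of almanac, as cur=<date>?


Answer: cur=1872-05-28

Derivation:
> almanac pin d→1884-07-06
[out] 1884-07-06
> almanac spanto d→<last>
[out] 0
> almanac yearhop n→-6
[out] 1878-07-06
> almanac pin d→<last>
[out] 1878-07-06
> almanac monthend
[out] 1878-07-31
> almanac spanto d→<last>
[out] 0
> almanac yearhop n→-3
[out] 1875-07-31
> almanac lunge n→-36
[out] 1872-07-31
> almanac roll n→-64
[out] 1872-05-28
> almanac weekday
[out] Tuesday
> almanac spanto d→1873-09-14
[out] 474
> almanac spanto d→1873-10-04
[out] 494
> almanac lunge n→-13
[out] 1871-04-28
> almanac monthend
[out] 1871-04-30
> almanac spanto d→1870-10-29
[out] -183


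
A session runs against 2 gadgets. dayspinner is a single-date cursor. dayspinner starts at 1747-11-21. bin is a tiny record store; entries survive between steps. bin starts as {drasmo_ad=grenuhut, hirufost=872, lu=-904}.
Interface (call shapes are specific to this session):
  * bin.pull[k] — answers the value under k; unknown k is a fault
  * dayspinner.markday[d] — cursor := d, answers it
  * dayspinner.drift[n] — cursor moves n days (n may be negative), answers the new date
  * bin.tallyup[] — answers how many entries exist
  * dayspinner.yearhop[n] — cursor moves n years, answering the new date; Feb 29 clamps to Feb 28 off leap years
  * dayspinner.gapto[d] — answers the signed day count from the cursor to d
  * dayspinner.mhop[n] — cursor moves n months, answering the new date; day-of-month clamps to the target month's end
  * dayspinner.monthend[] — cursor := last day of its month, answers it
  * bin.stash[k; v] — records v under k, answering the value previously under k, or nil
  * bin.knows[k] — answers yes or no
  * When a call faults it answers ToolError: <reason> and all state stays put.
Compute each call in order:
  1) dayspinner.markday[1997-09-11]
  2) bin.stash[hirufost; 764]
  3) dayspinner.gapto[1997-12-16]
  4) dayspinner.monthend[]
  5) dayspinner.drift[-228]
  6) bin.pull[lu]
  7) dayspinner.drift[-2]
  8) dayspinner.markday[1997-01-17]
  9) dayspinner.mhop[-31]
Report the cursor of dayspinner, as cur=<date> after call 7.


Answer: cur=1997-02-12

Derivation:
# markday(d→1997-09-11) => 1997-09-11
# stash(k→hirufost, v→764) => 872
# gapto(d→1997-12-16) => 96
# monthend() => 1997-09-30
# drift(n→-228) => 1997-02-14
# pull(k→lu) => -904
# drift(n→-2) => 1997-02-12
# markday(d→1997-01-17) => 1997-01-17
# mhop(n→-31) => 1994-06-17


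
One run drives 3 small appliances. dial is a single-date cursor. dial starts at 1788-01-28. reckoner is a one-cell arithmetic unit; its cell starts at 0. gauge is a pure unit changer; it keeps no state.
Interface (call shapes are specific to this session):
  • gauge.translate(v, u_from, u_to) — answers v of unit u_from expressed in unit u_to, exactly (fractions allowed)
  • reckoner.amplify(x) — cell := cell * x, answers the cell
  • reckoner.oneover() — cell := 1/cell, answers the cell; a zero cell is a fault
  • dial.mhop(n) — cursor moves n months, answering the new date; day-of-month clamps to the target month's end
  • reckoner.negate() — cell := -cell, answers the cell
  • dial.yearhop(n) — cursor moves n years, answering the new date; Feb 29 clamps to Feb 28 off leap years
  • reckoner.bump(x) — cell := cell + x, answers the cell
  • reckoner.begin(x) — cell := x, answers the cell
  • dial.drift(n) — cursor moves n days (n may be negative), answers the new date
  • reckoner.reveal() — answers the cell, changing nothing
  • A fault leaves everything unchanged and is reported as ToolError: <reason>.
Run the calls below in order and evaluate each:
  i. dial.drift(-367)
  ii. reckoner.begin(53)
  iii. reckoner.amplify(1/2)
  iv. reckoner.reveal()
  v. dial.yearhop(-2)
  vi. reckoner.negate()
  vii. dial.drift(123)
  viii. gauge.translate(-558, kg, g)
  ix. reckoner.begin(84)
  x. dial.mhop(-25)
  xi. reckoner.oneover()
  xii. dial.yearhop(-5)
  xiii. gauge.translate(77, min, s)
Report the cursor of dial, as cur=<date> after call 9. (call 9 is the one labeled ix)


Step: drift[n=-367]
Result: 1787-01-26
Step: begin[x=53]
Result: 53
Step: amplify[x=1/2]
Result: 53/2
Step: reveal[]
Result: 53/2
Step: yearhop[n=-2]
Result: 1785-01-26
Step: negate[]
Result: -53/2
Step: drift[n=123]
Result: 1785-05-29
Step: translate[v=-558; u_from=kg; u_to=g]
Result: -558000
Step: begin[x=84]
Result: 84
Step: mhop[n=-25]
Result: 1783-04-29
Step: oneover[]
Result: 1/84
Step: yearhop[n=-5]
Result: 1778-04-29
Step: translate[v=77; u_from=min; u_to=s]
Result: 4620

Answer: cur=1785-05-29
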